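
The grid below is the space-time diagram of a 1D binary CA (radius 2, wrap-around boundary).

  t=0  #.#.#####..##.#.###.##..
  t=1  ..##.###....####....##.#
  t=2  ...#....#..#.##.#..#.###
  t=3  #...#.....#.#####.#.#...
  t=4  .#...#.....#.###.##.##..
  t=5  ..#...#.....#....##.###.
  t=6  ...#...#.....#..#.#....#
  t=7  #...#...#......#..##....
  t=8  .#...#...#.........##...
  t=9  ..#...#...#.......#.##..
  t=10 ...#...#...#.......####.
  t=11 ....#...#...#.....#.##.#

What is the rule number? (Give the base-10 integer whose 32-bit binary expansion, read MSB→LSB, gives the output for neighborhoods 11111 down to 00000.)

3312761096

  ##### -> #   bit 31 = 1  t=0,i=6
  ####. -> #   bit 30 = 1  t=0,i=7
  ###.# -> .   bit 29 = 0  t=0,i=18
  ###.. -> .   bit 28 = 0  t=0,i=8
  ##.## -> .   bit 27 = 0  t=0,i=19
  ##.#. -> #   bit 26 = 1  t=0,i=13
  ##..# -> .   bit 25 = 0  t=0,i=9
  ##... -> #   bit 24 = 1  t=1,i=8
  #.### -> .   bit 23 = 0  t=0,i=4
  #.##. -> #   bit 22 = 1  t=0,i=20
  #.#.# -> #   bit 21 = 1  t=0,i=2
  #.#.. -> #   bit 20 = 1  t=1,i=23
  #..## -> .   bit 19 = 0  t=0,i=10
  #..#. -> #   bit 18 = 1  t=0,i=23
  #...# -> .   bit 17 = 0  t=2,i=1
  #.... -> .   bit 16 = 0  t=1,i=9
  .#### -> #   bit 15 = 1  t=0,i=5
  .###. -> .   bit 14 = 0  t=0,i=17
  .##.# -> #   bit 13 = 1  t=0,i=12
  .##.. -> #   bit 12 = 1  t=0,i=21
  .#.## -> #   bit 11 = 1  t=0,i=3
  .#.#. -> .   bit 10 = 0  t=0,i=1
  .#..# -> .   bit 9 = 0  t=1,i=0
  .#... -> #   bit 8 = 1  t=2,i=4
  ..### -> .   bit 7 = 0  t=1,i=12
  ..##. -> .   bit 6 = 0  t=0,i=11
  ..#.# -> .   bit 5 = 0  t=0,i=0
  ..#.. -> .   bit 4 = 0  t=2,i=3
  ...## -> #   bit 3 = 1  t=1,i=11
  ...#. -> .   bit 2 = 0  t=2,i=2
  ....# -> .   bit 1 = 0  t=1,i=10
  ..... -> .   bit 0 = 0  t=3,i=7
  bits 11000101011101001011100100001000 = 3312761096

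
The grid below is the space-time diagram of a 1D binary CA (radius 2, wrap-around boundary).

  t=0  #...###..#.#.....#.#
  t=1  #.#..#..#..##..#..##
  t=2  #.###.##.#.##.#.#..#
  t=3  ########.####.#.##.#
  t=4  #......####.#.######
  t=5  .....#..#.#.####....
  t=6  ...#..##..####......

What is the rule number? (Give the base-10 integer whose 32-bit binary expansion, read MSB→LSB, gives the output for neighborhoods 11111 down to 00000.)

687274818

  nb #####: next=.  (t=3,i=1, bit31=0)
  nb ####.: next=.  (t=3,i=6, bit30=0)
  nb ###.#: next=#  (t=1,i=0, bit29=1)
  nb ###..: next=.  (t=0,i=6, bit28=0)
  nb ##.##: next=#  (t=2,i=1, bit27=1)
  nb ##.#.: next=.  (t=1,i=1, bit26=0)
  nb ##..#: next=.  (t=0,i=7, bit25=0)
  nb ##...: next=.  (t=0,i=1, bit24=0)
  nb #.###: next=#  (t=2,i=2, bit23=1)
  nb #.##.: next=#  (t=0,i=19, bit22=1)
  nb #.#.#: next=#  (t=2,i=9, bit21=1)
  nb #.#..: next=#  (t=0,i=11, bit20=1)
  nb #..##: next=.  (t=1,i=10, bit19=0)
  nb #..#.: next=#  (t=0,i=8, bit18=1)
  nb #...#: next=#  (t=0,i=2, bit17=1)
  nb #....: next=.  (t=0,i=13, bit16=0)
  nb .####: next=#  (t=3,i=0, bit15=1)
  nb .###.: next=#  (t=0,i=5, bit14=1)
  nb .##.#: next=#  (t=2,i=0, bit13=1)
  nb .##..: next=#  (t=0,i=0, bit12=1)
  nb .#.##: next=#  (t=0,i=18, bit11=1)
  nb .#.#.: next=.  (t=0,i=10, bit10=0)
  nb .#..#: next=#  (t=1,i=3, bit9=1)
  nb .#...: next=#  (t=0,i=12, bit8=1)
  nb ..###: next=.  (t=0,i=4, bit7=0)
  nb ..##.: next=#  (t=1,i=11, bit6=1)
  nb ..#.#: next=.  (t=0,i=9, bit5=0)
  nb ..#..: next=.  (t=1,i=5, bit4=0)
  nb ...##: next=.  (t=0,i=3, bit3=0)
  nb ...#.: next=.  (t=0,i=16, bit2=0)
  nb ....#: next=#  (t=0,i=15, bit1=1)
  nb .....: next=.  (t=0,i=14, bit0=0)
  bits 00101000111101101111101101000010 = 687274818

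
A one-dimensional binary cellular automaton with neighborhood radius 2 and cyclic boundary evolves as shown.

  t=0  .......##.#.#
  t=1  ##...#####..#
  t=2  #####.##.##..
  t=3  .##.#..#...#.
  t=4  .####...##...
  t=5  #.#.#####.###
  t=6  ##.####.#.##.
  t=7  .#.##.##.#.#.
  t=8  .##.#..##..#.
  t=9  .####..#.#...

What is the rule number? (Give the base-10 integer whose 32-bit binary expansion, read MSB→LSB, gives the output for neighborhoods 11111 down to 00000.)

3079924074

  ##### -> #   bit 31 = 1  t=1,i=7
  ####. -> .   bit 30 = 0  t=1,i=8
  ###.# -> #   bit 29 = 1  t=2,i=4
  ###.. -> #   bit 28 = 1  t=1,i=1
  ##.## -> .   bit 27 = 0  t=2,i=5
  ##.#. -> #   bit 26 = 1  t=0,i=9
  ##..# -> #   bit 25 = 1  t=1,i=10
  ##... -> #   bit 24 = 1  t=1,i=2
  #.### -> #   bit 23 = 1  t=5,i=4
  #.##. -> .   bit 22 = 0  t=2,i=6
  #.#.# -> .   bit 21 = 0  t=0,i=10
  #.#.. -> #   bit 20 = 1  t=0,i=12
  #..## -> .   bit 19 = 0  t=1,i=11
  #..#. -> .   bit 18 = 0  t=3,i=6
  #...# -> #   bit 17 = 1  t=1,i=3
  #.... -> #   bit 16 = 1  t=0,i=1
  .#### -> #   bit 15 = 1  t=1,i=6
  .###. -> #   bit 14 = 1  t=1,i=0
  .##.# -> #   bit 13 = 1  t=0,i=8
  .##.. -> .   bit 12 = 0  t=2,i=10
  .#.## -> #   bit 11 = 1  t=5,i=3
  .#.#. -> .   bit 10 = 0  t=0,i=11
  .#..# -> .   bit 9 = 0  t=3,i=5
  .#... -> #   bit 8 = 1  t=0,i=0
  ..### -> .   bit 7 = 0  t=1,i=5
  ..##. -> #   bit 6 = 1  t=0,i=7
  ..#.# -> #   bit 5 = 1  t=7,i=1
  ..#.. -> .   bit 4 = 0  t=3,i=7
  ...## -> #   bit 3 = 1  t=0,i=6
  ...#. -> .   bit 2 = 0  t=3,i=10
  ....# -> #   bit 1 = 1  t=0,i=5
  ..... -> .   bit 0 = 0  t=0,i=2
  bits 10110111100100111110100101101010 = 3079924074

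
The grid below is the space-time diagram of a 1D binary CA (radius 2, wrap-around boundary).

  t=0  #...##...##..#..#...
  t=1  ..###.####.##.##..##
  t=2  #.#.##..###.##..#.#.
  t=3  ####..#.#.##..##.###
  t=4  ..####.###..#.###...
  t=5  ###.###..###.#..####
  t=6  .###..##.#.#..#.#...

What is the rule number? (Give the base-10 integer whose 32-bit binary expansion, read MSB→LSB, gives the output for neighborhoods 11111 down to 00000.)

  [31] ##### => .  t=3,i=0
  [30] ####. => #  t=1,i=8
  [29] ###.# => #  t=1,i=4
  [28] ###.. => #  t=3,i=3
  [27] ##.## => #  t=1,i=5
  [26] ##.#. => .  t=5,i=12
  [25] ##..# => #  t=0,i=11
  [24] ##... => #  t=0,i=6
  [23] #.### => .  t=1,i=6
  [22] #.##. => .  t=1,i=11
  [21] #.#.# => #  t=2,i=0
  [20] #.#.. => .  t=5,i=13
  [19] #..## => .  t=1,i=1
  [18] #..#. => #  t=0,i=12
  [17] #...# => #  t=0,i=2
  [16] #.... => #  t=4,i=18
  [15] .#### => .  t=1,i=7
  [14] .###. => .  t=1,i=3
  [13] .##.# => #  t=1,i=12
  [12] .##.. => .  t=0,i=5
  [11] .#.## => #  t=2,i=3
  [10] .#.#. => #  t=2,i=1
  [9] .#..# => #  t=0,i=14
  [8] .#... => .  t=0,i=1
  [7] ..### => #  t=1,i=2
  [6] ..##. => #  t=0,i=4
  [5] ..#.# => .  t=2,i=16
  [4] ..#.. => .  t=0,i=0
  [3] ...## => #  t=0,i=3
  [2] ...#. => #  t=0,i=19
  [1] ....# => #  t=4,i=0
  [0] ..... => #  t=4,i=19
  bits 01111011001001110010111011001111 = 2066165455

2066165455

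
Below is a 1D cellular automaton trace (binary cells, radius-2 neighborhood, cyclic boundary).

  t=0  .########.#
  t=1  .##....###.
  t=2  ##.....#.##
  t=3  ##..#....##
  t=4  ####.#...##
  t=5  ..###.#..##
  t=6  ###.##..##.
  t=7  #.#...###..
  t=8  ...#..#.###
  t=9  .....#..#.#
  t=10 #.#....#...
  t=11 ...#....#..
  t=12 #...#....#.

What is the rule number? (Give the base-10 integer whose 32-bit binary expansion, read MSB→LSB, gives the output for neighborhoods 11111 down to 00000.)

1988919745

  nb #####: next=.  (t=0,i=3, bit31=0)
  nb ####.: next=#  (t=0,i=7, bit30=1)
  nb ###.#: next=#  (t=0,i=8, bit29=1)
  nb ###..: next=#  (t=1,i=9, bit28=1)
  nb ##.##: next=.  (t=6,i=3, bit27=0)
  nb ##.#.: next=#  (t=0,i=9, bit26=1)
  nb ##..#: next=#  (t=1,i=10, bit25=1)
  nb ##...: next=.  (t=1,i=3, bit24=0)
  nb #.###: next=#  (t=0,i=1, bit23=1)
  nb #.##.: next=.  (t=6,i=4, bit22=0)
  nb #.#.#: next=.  (t=0,i=10, bit21=0)
  nb #.#..: next=.  (t=4,i=5, bit20=0)
  nb #..##: next=#  (t=1,i=0, bit19=1)
  nb #..#.: next=#  (t=3,i=3, bit18=1)
  nb #...#: next=.  (t=4,i=7, bit17=0)
  nb #....: next=.  (t=1,i=4, bit16=0)
  nb .####: next=#  (t=0,i=2, bit15=1)
  nb .###.: next=.  (t=1,i=8, bit14=0)
  nb .##.#: next=.  (t=6,i=9, bit13=0)
  nb .##..: next=.  (t=1,i=2, bit12=0)
  nb .#.##: next=.  (t=0,i=0, bit11=0)
  nb .#.#.: next=.  (t=7,i=1, bit10=0)
  nb .#..#: next=.  (t=5,i=7, bit9=0)
  nb .#...: next=#  (t=3,i=5, bit8=1)
  nb ..###: next=#  (t=1,i=7, bit7=1)
  nb ..##.: next=#  (t=1,i=1, bit6=1)
  nb ..#.#: next=.  (t=2,i=7, bit5=0)
  nb ..#..: next=.  (t=3,i=4, bit4=0)
  nb ...##: next=.  (t=1,i=6, bit3=0)
  nb ...#.: next=.  (t=2,i=6, bit2=0)
  nb ....#: next=.  (t=1,i=5, bit1=0)
  nb .....: next=#  (t=2,i=4, bit0=1)
  bits 01110110100011001000000111000001 = 1988919745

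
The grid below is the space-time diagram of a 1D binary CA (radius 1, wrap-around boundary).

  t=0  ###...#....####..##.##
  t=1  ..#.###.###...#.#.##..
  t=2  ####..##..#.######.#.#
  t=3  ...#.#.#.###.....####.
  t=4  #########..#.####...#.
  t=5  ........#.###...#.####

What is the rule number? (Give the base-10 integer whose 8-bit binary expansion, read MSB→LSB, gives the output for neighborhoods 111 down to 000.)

103

  ### -> .   bit 7 = 0  t=0,i=0
  ##. -> #   bit 6 = 1  t=0,i=2
  #.# -> #   bit 5 = 1  t=0,i=19
  #.. -> .   bit 4 = 0  t=0,i=3
  .## -> .   bit 3 = 0  t=0,i=11
  .#. -> #   bit 2 = 1  t=0,i=6
  ..# -> #   bit 1 = 1  t=0,i=5
  ... -> #   bit 0 = 1  t=0,i=4
  bits 01100111 = 103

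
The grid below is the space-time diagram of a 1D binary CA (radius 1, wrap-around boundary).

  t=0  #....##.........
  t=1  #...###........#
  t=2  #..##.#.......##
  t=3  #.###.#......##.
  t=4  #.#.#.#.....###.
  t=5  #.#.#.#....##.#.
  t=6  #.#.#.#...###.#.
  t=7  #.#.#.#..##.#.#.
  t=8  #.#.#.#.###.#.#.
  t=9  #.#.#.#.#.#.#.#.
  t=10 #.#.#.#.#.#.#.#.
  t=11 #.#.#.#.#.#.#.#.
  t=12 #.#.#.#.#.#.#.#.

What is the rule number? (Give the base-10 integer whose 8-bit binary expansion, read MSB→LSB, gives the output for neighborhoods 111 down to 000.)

  ###|.  b7=0 t=1,i=5
  ##.|#  b6=1 t=0,i=6
  #.#|.  b5=0 t=2,i=5
  #..|.  b4=0 t=0,i=1
  .##|#  b3=1 t=0,i=5
  .#.|#  b2=1 t=0,i=0
  ..#|#  b1=1 t=0,i=4
  ...|.  b0=0 t=0,i=2
  bits 01001110 = 78

78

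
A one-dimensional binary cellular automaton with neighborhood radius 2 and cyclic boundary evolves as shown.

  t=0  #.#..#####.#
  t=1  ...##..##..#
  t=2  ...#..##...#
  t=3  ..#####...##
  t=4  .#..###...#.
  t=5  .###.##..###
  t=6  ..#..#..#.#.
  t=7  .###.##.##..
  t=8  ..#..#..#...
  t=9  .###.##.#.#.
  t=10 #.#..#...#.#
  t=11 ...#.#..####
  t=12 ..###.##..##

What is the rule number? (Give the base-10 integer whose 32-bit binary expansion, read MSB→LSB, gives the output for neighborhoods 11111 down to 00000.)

3494465140

  nb #####: next=#  (t=0,i=7, bit31=1)
  nb ####.: next=#  (t=0,i=8, bit30=1)
  nb ###.#: next=.  (t=0,i=9, bit29=0)
  nb ###..: next=#  (t=3,i=6, bit28=1)
  nb ##.##: next=.  (t=0,i=10, bit27=0)
  nb ##.#.: next=.  (t=0,i=1, bit26=0)
  nb ##..#: next=.  (t=1,i=5, bit25=0)
  nb ##...: next=.  (t=2,i=8, bit24=0)
  nb #.###: next=.  (t=5,i=1, bit23=0)
  nb #.##.: next=#  (t=0,i=11, bit22=1)
  nb #.#.#: next=.  (t=9,i=8, bit21=0)
  nb #.#..: next=.  (t=0,i=2, bit20=0)
  nb #..##: next=#  (t=0,i=4, bit19=1)
  nb #..#.: next=.  (t=1,i=10, bit18=0)
  nb #...#: next=.  (t=1,i=1, bit17=0)
  nb #....: next=#  (t=8,i=10, bit16=1)
  nb .####: next=.  (t=0,i=6, bit15=0)
  nb .###.: next=#  (t=4,i=5, bit14=1)
  nb .##.#: next=.  (t=0,i=0, bit13=0)
  nb .##..: next=.  (t=1,i=4, bit12=0)
  nb .#.##: next=#  (t=10,i=10, bit11=1)
  nb .#.#.: next=#  (t=6,i=9, bit10=1)
  nb .#..#: next=#  (t=0,i=3, bit9=1)
  nb .#...: next=.  (t=1,i=0, bit8=0)
  nb ..###: next=.  (t=0,i=5, bit7=0)
  nb ..##.: next=#  (t=1,i=3, bit6=1)
  nb ..#.#: next=#  (t=6,i=8, bit5=1)
  nb ..#..: next=#  (t=1,i=11, bit4=1)
  nb ...##: next=.  (t=1,i=2, bit3=0)
  nb ...#.: next=#  (t=2,i=2, bit2=1)
  nb ....#: next=.  (t=8,i=0, bit1=0)
  nb .....: next=.  (t=8,i=11, bit0=0)
  bits 11010000010010010100111001110100 = 3494465140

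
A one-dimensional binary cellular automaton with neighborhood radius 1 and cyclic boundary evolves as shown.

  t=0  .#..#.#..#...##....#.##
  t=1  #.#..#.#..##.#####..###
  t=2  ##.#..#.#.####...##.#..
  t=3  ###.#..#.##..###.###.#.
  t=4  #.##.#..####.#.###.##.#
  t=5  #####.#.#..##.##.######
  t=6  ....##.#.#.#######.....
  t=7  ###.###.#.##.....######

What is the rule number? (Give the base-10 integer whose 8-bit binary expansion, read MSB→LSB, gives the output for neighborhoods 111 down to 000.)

  ###|.  b7=0 t=1,i=14
  ##.|#  b6=1 t=0,i=14
  #.#|#  b5=1 t=0,i=0
  #..|#  b4=1 t=0,i=2
  .##|#  b3=1 t=0,i=13
  .#.|.  b2=0 t=0,i=1
  ..#|.  b1=0 t=0,i=3
  ...|#  b0=1 t=0,i=11
  bits 01111001 = 121

121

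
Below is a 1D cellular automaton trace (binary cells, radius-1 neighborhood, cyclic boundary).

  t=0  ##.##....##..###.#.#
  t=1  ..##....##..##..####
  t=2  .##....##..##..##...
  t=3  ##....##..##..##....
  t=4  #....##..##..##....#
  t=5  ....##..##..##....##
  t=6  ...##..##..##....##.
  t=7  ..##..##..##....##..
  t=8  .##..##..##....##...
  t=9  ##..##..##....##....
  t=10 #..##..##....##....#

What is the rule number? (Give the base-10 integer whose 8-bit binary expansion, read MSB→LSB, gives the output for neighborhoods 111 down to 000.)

  ###|.  b7=0 t=0,i=0
  ##.|.  b6=0 t=0,i=1
  #.#|#  b5=1 t=0,i=2
  #..|.  b4=0 t=0,i=5
  .##|#  b3=1 t=0,i=3
  .#.|#  b2=1 t=0,i=17
  ..#|#  b1=1 t=0,i=8
  ...|.  b0=0 t=0,i=6
  bits 00101110 = 46

46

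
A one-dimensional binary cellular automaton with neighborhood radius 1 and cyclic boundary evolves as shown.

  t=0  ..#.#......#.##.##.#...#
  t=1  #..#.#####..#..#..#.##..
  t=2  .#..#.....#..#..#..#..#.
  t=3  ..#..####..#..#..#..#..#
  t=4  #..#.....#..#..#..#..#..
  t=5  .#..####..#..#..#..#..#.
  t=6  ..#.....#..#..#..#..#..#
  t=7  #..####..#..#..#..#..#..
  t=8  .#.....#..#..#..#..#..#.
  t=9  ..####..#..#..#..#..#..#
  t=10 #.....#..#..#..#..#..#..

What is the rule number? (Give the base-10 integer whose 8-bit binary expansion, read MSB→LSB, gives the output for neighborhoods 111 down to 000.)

  [7] ### => .  t=1,i=6
  [6] ##. => .  t=0,i=14
  [5] #.# => #  t=0,i=3
  [4] #.. => #  t=0,i=0
  [3] .## => .  t=0,i=13
  [2] .#. => .  t=0,i=2
  [1] ..# => .  t=0,i=1
  [0] ... => #  t=0,i=6
  bits 00110001 = 49

49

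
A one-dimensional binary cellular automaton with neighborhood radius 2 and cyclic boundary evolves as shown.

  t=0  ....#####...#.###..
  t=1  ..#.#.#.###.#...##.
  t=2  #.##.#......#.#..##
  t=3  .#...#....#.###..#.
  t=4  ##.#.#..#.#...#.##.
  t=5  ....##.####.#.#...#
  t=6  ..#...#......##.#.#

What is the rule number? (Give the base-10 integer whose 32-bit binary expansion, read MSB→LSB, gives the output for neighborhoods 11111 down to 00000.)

2568361138

  #####|#  b31=1 t=0,i=6
  ####.|.  b30=0 t=0,i=7
  ###.#|.  b29=0 t=1,i=10
  ###..|#  b28=1 t=0,i=8
  ##.##|#  b27=1 t=2,i=1
  ##.#.|.  b26=0 t=1,i=11
  ##..#|.  b25=0 t=3,i=15
  ##...|#  b24=1 t=0,i=9
  #.###|.  b23=0 t=0,i=14
  #.##.|.  b22=0 t=2,i=2
  #.#.#|.  b21=0 t=1,i=4
  #.#..|#  b20=1 t=1,i=12
  #..##|.  b19=0 t=2,i=16
  #..#.|#  b18=1 t=3,i=0
  #...#|#  b17=1 t=0,i=10
  #....|.  b16=0 t=0,i=18
  .####|.  b15=0 t=0,i=5
  .###.|.  b14=0 t=0,i=15
  .##.#|.  b13=0 t=2,i=3
  .##..|#  b12=1 t=1,i=17
  .#.##|.  b11=0 t=0,i=13
  .#.#.|#  b10=1 t=1,i=3
  .#..#|.  b9=0 t=2,i=15
  .#...|.  b8=0 t=1,i=13
  ..###|#  b7=1 t=0,i=4
  ..##.|.  b6=0 t=1,i=16
  ..#.#|#  b5=1 t=0,i=12
  ..#..|#  b4=1 t=3,i=1
  ...##|.  b3=0 t=0,i=3
  ...#.|.  b2=0 t=0,i=11
  ....#|#  b1=1 t=0,i=2
  .....|.  b0=0 t=0,i=0
  bits 10011001000101100001010010110010 = 2568361138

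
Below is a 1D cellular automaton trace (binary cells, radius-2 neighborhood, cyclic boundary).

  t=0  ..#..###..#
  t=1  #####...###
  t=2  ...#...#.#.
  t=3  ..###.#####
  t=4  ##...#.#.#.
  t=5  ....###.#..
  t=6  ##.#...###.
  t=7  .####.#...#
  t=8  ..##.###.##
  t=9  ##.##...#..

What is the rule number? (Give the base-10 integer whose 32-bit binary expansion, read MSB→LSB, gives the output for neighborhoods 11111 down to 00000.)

  #####|.  b31=0 t=1,i=0
  ####.|#  b30=1 t=1,i=3
  ###.#|.  b29=0 t=3,i=4
  ###..|.  b28=0 t=0,i=7
  ##.##|#  b27=1 t=3,i=5
  ##.#.|#  b26=1 t=5,i=7
  ##..#|#  b25=1 t=0,i=8
  ##...|.  b24=0 t=1,i=5
  #.###|.  b23=0 t=3,i=6
  #.##.|.  b22=0 t=4,i=0
  #.#.#|.  b21=0 t=4,i=7
  #.#..|#  b20=1 t=2,i=9
  #..##|#  b19=1 t=0,i=4
  #..#.|#  b18=1 t=0,i=1
  #...#|.  b17=0 t=1,i=6
  #....|.  b16=0 t=2,i=0
  .####|#  b15=1 t=1,i=9
  .###.|.  b14=0 t=0,i=6
  .##.#|#  b13=1 t=6,i=1
  .##..|.  b12=0 t=4,i=1
  .#.##|.  b11=0 t=4,i=10
  .#.#.|#  b10=1 t=2,i=8
  .#..#|#  b9=1 t=0,i=0
  .#...|#  b8=1 t=2,i=4
  ..###|.  b7=0 t=0,i=5
  ..##.|.  b6=0 t=8,i=2
  ..#.#|#  b5=1 t=2,i=7
  ..#..|#  b4=1 t=0,i=2
  ...##|#  b3=1 t=1,i=7
  ...#.|#  b2=1 t=2,i=2
  ....#|.  b1=0 t=2,i=1
  .....|#  b0=1 t=5,i=0
  bits 01001110000111001010011100111101 = 1310500669

1310500669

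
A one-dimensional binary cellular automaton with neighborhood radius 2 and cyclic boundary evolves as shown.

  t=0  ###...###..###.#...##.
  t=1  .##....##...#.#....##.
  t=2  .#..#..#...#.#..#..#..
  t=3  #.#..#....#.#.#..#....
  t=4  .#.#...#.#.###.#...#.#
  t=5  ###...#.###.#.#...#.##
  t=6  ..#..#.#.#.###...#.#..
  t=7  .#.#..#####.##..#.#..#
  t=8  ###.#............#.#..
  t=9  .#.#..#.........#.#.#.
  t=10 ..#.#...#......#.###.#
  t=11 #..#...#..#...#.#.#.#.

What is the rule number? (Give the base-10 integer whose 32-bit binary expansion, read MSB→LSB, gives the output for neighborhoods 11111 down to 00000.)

337735236

  ##### -> .   bit 31 = 0  t=5,i=0
  ####. -> .   bit 30 = 0  t=5,i=1
  ###.# -> .   bit 29 = 0  t=0,i=13
  ###.. -> #   bit 28 = 1  t=0,i=2
  ##.## -> .   bit 27 = 0  t=0,i=21
  ##.#. -> #   bit 26 = 1  t=0,i=14
  ##..# -> .   bit 25 = 0  t=0,i=9
  ##... -> .   bit 24 = 0  t=0,i=3
  #.### -> .   bit 23 = 0  t=0,i=0
  #.##. -> .   bit 22 = 0  t=7,i=12
  #.#.# -> #   bit 21 = 1  t=3,i=12
  #.#.. -> .   bit 20 = 0  t=0,i=15
  #..## -> .   bit 19 = 0  t=0,i=10
  #..#. -> .   bit 18 = 0  t=2,i=3
  #...# -> .   bit 17 = 0  t=0,i=4
  #.... -> #   bit 16 = 1  t=1,i=4
  .#### -> .   bit 15 = 0  t=5,i=21
  .###. -> #   bit 14 = 1  t=0,i=1
  .##.# -> #   bit 13 = 1  t=0,i=20
  .##.. -> .   bit 12 = 0  t=1,i=2
  .#.## -> #   bit 11 = 1  t=4,i=10
  .#.#. -> #   bit 10 = 1  t=1,i=13
  .#..# -> #   bit 9 = 1  t=2,i=2
  .#... -> .   bit 8 = 0  t=0,i=16
  ..### -> .   bit 7 = 0  t=0,i=6
  ..##. -> #   bit 6 = 1  t=0,i=19
  ..#.# -> .   bit 5 = 0  t=1,i=12
  ..#.. -> .   bit 4 = 0  t=2,i=1
  ...## -> .   bit 3 = 0  t=0,i=5
  ...#. -> #   bit 2 = 1  t=1,i=11
  ....# -> .   bit 1 = 0  t=1,i=5
  ..... -> .   bit 0 = 0  t=8,i=7
  bits 00010100001000010110111001000100 = 337735236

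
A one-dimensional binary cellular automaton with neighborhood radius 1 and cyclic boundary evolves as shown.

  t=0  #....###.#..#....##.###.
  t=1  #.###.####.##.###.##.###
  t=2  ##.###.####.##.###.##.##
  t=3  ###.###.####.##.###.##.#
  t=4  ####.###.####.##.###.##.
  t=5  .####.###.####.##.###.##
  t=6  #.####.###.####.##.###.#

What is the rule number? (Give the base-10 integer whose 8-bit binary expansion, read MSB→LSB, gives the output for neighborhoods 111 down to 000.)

  ### -> #   bit 7 = 1  t=0,i=6
  ##. -> #   bit 6 = 1  t=0,i=7
  #.# -> #   bit 5 = 1  t=0,i=8
  #.. -> .   bit 4 = 0  t=0,i=1
  .## -> .   bit 3 = 0  t=0,i=5
  .#. -> #   bit 2 = 1  t=0,i=0
  ..# -> #   bit 1 = 1  t=0,i=4
  ... -> #   bit 0 = 1  t=0,i=2
  bits 11100111 = 231

231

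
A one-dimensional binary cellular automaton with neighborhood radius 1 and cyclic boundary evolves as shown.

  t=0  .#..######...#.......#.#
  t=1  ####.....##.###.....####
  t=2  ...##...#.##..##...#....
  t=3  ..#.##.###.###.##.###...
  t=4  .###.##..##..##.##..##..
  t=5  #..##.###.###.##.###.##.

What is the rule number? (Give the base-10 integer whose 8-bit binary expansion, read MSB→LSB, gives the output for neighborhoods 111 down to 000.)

118

  ###|.  b7=0 t=0,i=5
  ##.|#  b6=1 t=0,i=9
  #.#|#  b5=1 t=0,i=0
  #..|#  b4=1 t=0,i=2
  .##|.  b3=0 t=0,i=4
  .#.|#  b2=1 t=0,i=1
  ..#|#  b1=1 t=0,i=3
  ...|.  b0=0 t=0,i=11
  bits 01110110 = 118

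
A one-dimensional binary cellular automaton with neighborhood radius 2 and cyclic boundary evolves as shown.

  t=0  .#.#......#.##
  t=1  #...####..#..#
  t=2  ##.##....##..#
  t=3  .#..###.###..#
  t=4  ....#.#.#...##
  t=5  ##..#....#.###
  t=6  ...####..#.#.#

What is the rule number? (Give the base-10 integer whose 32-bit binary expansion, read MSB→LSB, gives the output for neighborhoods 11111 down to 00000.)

2776969721

  #####|#  b31=1 t=5,i=13
  ####.|.  b30=0 t=1,i=6
  ###.#|#  b29=1 t=2,i=1
  ###..|.  b28=0 t=1,i=7
  ##.##|.  b27=0 t=2,i=2
  ##.#.|#  b26=1 t=0,i=0
  ##..#|.  b25=0 t=1,i=8
  ##...|#  b24=1 t=1,i=1
  #.###|#  b23=1 t=3,i=8
  #.##.|.  b22=0 t=0,i=12
  #.#.#|.  b21=0 t=0,i=1
  #.#..|.  b20=0 t=0,i=3
  #..##|.  b19=0 t=1,i=12
  #..#.|#  b18=1 t=1,i=9
  #...#|.  b17=0 t=1,i=2
  #....|#  b16=1 t=0,i=5
  .####|.  b15=0 t=1,i=5
  .###.|.  b14=0 t=2,i=0
  .##.#|#  b13=1 t=0,i=13
  .##..|#  b12=1 t=1,i=0
  .#.##|.  b11=0 t=0,i=11
  .#.#.|.  b10=0 t=0,i=2
  .#..#|.  b9=0 t=1,i=11
  .#...|#  b8=1 t=0,i=4
  ..###|#  b7=1 t=1,i=4
  ..##.|#  b6=1 t=1,i=13
  ..#.#|#  b5=1 t=0,i=10
  ..#..|#  b4=1 t=1,i=10
  ...##|#  b3=1 t=1,i=3
  ...#.|.  b2=0 t=0,i=9
  ....#|.  b1=0 t=0,i=8
  .....|#  b0=1 t=0,i=6
  bits 10100101100001010011000111111001 = 2776969721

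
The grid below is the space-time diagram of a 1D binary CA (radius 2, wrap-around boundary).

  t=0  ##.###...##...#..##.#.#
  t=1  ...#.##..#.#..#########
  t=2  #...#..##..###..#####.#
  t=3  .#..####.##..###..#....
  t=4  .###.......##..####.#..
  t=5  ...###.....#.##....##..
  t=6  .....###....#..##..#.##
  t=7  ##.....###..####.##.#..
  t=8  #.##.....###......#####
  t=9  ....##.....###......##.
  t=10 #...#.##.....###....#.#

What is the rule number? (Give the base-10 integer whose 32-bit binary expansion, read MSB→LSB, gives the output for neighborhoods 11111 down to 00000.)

  ##### -> #   bit 31 = 1  t=1,i=16
  ####. -> .   bit 30 = 0  t=1,i=21
  ###.# -> .   bit 29 = 0  t=0,i=1
  ###.. -> #   bit 28 = 1  t=0,i=5
  ##.## -> .   bit 27 = 0  t=0,i=2
  ##.#. -> #   bit 26 = 1  t=0,i=19
  ##..# -> #   bit 25 = 1  t=1,i=7
  ##... -> #   bit 24 = 1  t=0,i=6
  #.### -> #   bit 23 = 1  t=0,i=3
  #.##. -> .   bit 22 = 0  t=1,i=5
  #.#.# -> #   bit 21 = 1  t=0,i=20
  #.#.. -> #   bit 20 = 1  t=1,i=11
  #..## -> #   bit 19 = 1  t=0,i=16
  #..#. -> #   bit 18 = 1  t=1,i=8
  #...# -> .   bit 17 = 0  t=0,i=7
  #.... -> #   bit 16 = 1  t=3,i=20
  .#### -> .   bit 15 = 0  t=1,i=15
  .###. -> .   bit 14 = 0  t=0,i=0
  .##.# -> #   bit 13 = 1  t=0,i=18
  .##.. -> .   bit 12 = 0  t=0,i=10
  .#.## -> #   bit 11 = 1  t=0,i=21
  .#.#. -> .   bit 10 = 0  t=1,i=10
  .#..# -> #   bit 9 = 1  t=0,i=15
  .#... -> .   bit 8 = 0  t=3,i=19
  ..### -> .   bit 7 = 0  t=1,i=14
  ..##. -> #   bit 6 = 1  t=0,i=9
  ..#.# -> .   bit 5 = 0  t=1,i=3
  ..#.. -> #   bit 4 = 1  t=0,i=14
  ...## -> .   bit 3 = 0  t=0,i=8
  ...#. -> .   bit 2 = 0  t=0,i=13
  ....# -> .   bit 1 = 0  t=3,i=22
  ..... -> .   bit 0 = 0  t=3,i=21
  bits 10010111101111010010101001010000 = 2545756752

2545756752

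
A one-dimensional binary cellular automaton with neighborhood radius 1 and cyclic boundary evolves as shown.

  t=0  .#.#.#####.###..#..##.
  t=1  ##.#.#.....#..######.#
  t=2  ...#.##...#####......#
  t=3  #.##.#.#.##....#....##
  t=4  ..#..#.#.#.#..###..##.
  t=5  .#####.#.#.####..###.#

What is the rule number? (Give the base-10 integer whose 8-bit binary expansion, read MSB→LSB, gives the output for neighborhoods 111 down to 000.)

  [7] ### => .  t=0,i=6
  [6] ##. => .  t=0,i=9
  [5] #.# => .  t=0,i=2
  [4] #.. => #  t=0,i=14
  [3] .## => #  t=0,i=5
  [2] .#. => #  t=0,i=1
  [1] ..# => #  t=0,i=0
  [0] ... => .  t=1,i=7
  bits 00011110 = 30

30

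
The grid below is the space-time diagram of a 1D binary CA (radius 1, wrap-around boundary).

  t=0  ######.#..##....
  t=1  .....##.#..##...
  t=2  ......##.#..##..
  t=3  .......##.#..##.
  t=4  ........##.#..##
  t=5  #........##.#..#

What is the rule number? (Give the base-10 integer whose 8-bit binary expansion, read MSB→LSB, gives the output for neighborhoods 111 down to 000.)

112

  nb ###: next=.  (t=0,i=1, bit7=0)
  nb ##.: next=#  (t=0,i=5, bit6=1)
  nb #.#: next=#  (t=0,i=6, bit5=1)
  nb #..: next=#  (t=0,i=8, bit4=1)
  nb .##: next=.  (t=0,i=0, bit3=0)
  nb .#.: next=.  (t=0,i=7, bit2=0)
  nb ..#: next=.  (t=0,i=9, bit1=0)
  nb ...: next=.  (t=0,i=13, bit0=0)
  bits 01110000 = 112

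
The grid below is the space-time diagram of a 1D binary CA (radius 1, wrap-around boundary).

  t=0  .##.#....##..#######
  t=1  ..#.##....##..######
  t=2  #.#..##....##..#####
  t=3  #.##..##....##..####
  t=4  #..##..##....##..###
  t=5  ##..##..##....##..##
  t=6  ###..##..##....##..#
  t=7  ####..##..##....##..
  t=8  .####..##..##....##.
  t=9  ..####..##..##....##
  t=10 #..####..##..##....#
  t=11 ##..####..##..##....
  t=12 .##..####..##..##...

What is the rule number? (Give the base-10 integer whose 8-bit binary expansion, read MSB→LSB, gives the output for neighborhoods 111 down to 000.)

  ###|#  b7=1 t=0,i=14
  ##.|#  b6=1 t=0,i=2
  #.#|.  b5=0 t=0,i=0
  #..|#  b4=1 t=0,i=5
  .##|.  b3=0 t=0,i=1
  .#.|#  b2=1 t=0,i=4
  ..#|.  b1=0 t=0,i=8
  ...|.  b0=0 t=0,i=6
  bits 11010100 = 212

212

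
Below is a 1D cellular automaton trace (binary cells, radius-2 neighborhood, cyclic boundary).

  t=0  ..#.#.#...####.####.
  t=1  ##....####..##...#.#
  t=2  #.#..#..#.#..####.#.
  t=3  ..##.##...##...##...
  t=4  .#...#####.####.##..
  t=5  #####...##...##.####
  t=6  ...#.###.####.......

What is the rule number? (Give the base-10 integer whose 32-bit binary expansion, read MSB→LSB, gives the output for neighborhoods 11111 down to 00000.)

1666341660

  #####|.  b31=0 t=4,i=7
  ####.|#  b30=1 t=0,i=12
  ###.#|#  b29=1 t=0,i=13
  ###..|.  b28=0 t=0,i=18
  ##.##|.  b27=0 t=0,i=14
  ##.#.|.  b26=0 t=2,i=17
  ##..#|#  b25=1 t=1,i=10
  ##...|#  b24=1 t=0,i=19
  #.###|.  b23=0 t=0,i=15
  #.##.|#  b22=1 t=3,i=5
  #.#.#|.  b21=0 t=0,i=4
  #.#..|#  b20=1 t=0,i=6
  #..##|.  b19=0 t=1,i=11
  #..#.|.  b18=0 t=2,i=4
  #...#|#  b17=1 t=0,i=0
  #....|.  b16=0 t=1,i=3
  .####|.  b15=0 t=0,i=11
  .###.|#  b14=1 t=1,i=0
  .##.#|.  b13=0 t=3,i=3
  .##..|#  b12=1 t=1,i=13
  .#.##|#  b11=1 t=1,i=18
  .#.#.|.  b10=0 t=0,i=3
  .#..#|#  b9=1 t=2,i=3
  .#...|#  b8=1 t=0,i=7
  ..###|.  b7=0 t=0,i=10
  ..##.|.  b6=0 t=1,i=12
  ..#.#|.  b5=0 t=0,i=2
  ..#..|#  b4=1 t=2,i=5
  ...##|#  b3=1 t=0,i=9
  ...#.|#  b2=1 t=0,i=1
  ....#|.  b1=0 t=1,i=4
  .....|.  b0=0 t=3,i=19
  bits 01100011010100100101101100011100 = 1666341660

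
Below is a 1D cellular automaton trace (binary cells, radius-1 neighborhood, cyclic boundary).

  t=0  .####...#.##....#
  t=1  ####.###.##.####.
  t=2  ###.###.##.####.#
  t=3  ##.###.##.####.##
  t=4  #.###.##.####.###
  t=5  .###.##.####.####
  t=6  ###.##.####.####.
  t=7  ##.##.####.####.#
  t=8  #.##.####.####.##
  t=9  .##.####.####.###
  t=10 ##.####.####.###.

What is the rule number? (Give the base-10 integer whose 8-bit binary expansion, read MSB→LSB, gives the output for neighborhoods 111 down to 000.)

  [7] ### => #  t=0,i=2
  [6] ##. => .  t=0,i=4
  [5] #.# => #  t=0,i=0
  [4] #.. => #  t=0,i=5
  [3] .## => #  t=0,i=1
  [2] .#. => .  t=0,i=8
  [1] ..# => #  t=0,i=7
  [0] ... => #  t=0,i=6
  bits 10111011 = 187

187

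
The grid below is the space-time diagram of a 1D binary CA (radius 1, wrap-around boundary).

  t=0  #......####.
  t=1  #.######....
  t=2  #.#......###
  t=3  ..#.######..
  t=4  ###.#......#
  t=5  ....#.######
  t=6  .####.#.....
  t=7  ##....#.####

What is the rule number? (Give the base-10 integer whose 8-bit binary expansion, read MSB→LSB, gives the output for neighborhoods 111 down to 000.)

  ###|.  b7=0 t=0,i=8
  ##.|.  b6=0 t=0,i=10
  #.#|.  b5=0 t=0,i=11
  #..|.  b4=0 t=0,i=1
  .##|#  b3=1 t=0,i=7
  .#.|#  b2=1 t=0,i=0
  ..#|#  b1=1 t=0,i=6
  ...|#  b0=1 t=0,i=2
  bits 00001111 = 15

15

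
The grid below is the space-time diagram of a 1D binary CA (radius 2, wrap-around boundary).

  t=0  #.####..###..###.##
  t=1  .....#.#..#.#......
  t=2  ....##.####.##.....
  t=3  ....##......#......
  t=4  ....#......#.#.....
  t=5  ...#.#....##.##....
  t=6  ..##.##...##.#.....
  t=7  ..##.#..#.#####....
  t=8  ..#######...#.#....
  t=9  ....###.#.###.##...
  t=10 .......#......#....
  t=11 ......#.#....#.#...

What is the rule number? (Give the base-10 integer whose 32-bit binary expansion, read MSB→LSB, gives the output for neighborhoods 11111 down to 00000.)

2489197412

  nb #####: next=#  (t=7,i=12, bit31=1)
  nb ####.: next=.  (t=0,i=4, bit30=0)
  nb ###.#: next=.  (t=0,i=0, bit29=0)
  nb ###..: next=#  (t=0,i=5, bit28=1)
  nb ##.##: next=.  (t=0,i=1, bit27=0)
  nb ##.#.: next=#  (t=6,i=12, bit26=1)
  nb ##..#: next=.  (t=0,i=6, bit25=0)
  nb ##...: next=.  (t=2,i=14, bit24=0)
  nb #.###: next=.  (t=0,i=2, bit23=0)
  nb #.##.: next=#  (t=2,i=12, bit22=1)
  nb #.#.#: next=.  (t=9,i=8, bit21=0)
  nb #.#..: next=#  (t=1,i=7, bit20=1)
  nb #..##: next=#  (t=0,i=7, bit19=1)
  nb #..#.: next=#  (t=1,i=9, bit18=1)
  nb #...#: next=#  (t=6,i=8, bit17=1)
  nb #....: next=.  (t=1,i=14, bit16=0)
  nb .####: next=.  (t=0,i=3, bit15=0)
  nb .###.: next=.  (t=0,i=9, bit14=0)
  nb .##.#: next=#  (t=2,i=5, bit13=1)
  nb .##..: next=.  (t=2,i=13, bit12=0)
  nb .#.##: next=.  (t=7,i=9, bit11=0)
  nb .#.#.: next=.  (t=1,i=6, bit10=0)
  nb .#..#: next=#  (t=1,i=8, bit9=1)
  nb .#...: next=#  (t=1,i=13, bit8=1)
  nb ..###: next=.  (t=0,i=8, bit7=0)
  nb ..##.: next=#  (t=2,i=4, bit6=1)
  nb ..#.#: next=#  (t=1,i=5, bit5=1)
  nb ..#..: next=.  (t=3,i=12, bit4=0)
  nb ...##: next=.  (t=2,i=3, bit3=0)
  nb ...#.: next=#  (t=1,i=4, bit2=1)
  nb ....#: next=.  (t=1,i=3, bit1=0)
  nb .....: next=.  (t=1,i=0, bit0=0)
  bits 10010100010111100010001101100100 = 2489197412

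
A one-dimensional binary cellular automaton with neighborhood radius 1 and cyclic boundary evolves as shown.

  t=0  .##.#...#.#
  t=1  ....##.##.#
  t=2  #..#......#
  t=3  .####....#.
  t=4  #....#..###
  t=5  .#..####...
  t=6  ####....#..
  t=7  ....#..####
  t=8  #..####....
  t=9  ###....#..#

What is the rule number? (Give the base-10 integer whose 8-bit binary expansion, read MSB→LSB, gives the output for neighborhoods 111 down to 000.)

22

  [7] ### => .  t=3,i=2
  [6] ##. => .  t=0,i=2
  [5] #.# => .  t=0,i=0
  [4] #.. => #  t=0,i=5
  [3] .## => .  t=0,i=1
  [2] .#. => #  t=0,i=4
  [1] ..# => #  t=0,i=7
  [0] ... => .  t=0,i=6
  bits 00010110 = 22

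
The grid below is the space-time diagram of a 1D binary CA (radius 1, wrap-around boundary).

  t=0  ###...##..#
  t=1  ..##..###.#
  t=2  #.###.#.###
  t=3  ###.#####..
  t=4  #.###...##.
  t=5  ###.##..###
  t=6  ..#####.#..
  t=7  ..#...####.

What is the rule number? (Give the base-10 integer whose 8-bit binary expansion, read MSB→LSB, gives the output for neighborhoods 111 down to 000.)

  ### -> .   bit 7 = 0  t=0,i=0
  ##. -> #   bit 6 = 1  t=0,i=2
  #.# -> #   bit 5 = 1  t=1,i=9
  #.. -> #   bit 4 = 1  t=0,i=3
  .## -> #   bit 3 = 1  t=0,i=6
  .#. -> #   bit 2 = 1  t=1,i=10
  ..# -> .   bit 1 = 0  t=0,i=5
  ... -> .   bit 0 = 0  t=0,i=4
  bits 01111100 = 124

124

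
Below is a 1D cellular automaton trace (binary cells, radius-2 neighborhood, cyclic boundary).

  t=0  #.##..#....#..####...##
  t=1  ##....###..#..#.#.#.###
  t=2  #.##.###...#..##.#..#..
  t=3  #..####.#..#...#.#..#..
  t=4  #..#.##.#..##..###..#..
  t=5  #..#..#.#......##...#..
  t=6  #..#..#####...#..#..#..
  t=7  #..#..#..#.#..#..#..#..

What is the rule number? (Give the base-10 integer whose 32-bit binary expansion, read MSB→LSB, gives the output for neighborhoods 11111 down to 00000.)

  [31] ##### => .  t=1,i=22
  [30] ####. => #  t=0,i=16
  [29] ###.# => #  t=0,i=0
  [28] ###.. => .  t=0,i=17
  [27] ##.## => #  t=0,i=1
  [26] ##.#. => .  t=2,i=16
  [25] ##..# => .  t=0,i=4
  [24] ##... => #  t=0,i=18
  [23] #.### => #  t=1,i=20
  [22] #.##. => .  t=0,i=2
  [21] #.#.# => .  t=1,i=16
  [20] #.#.. => #  t=2,i=17
  [19] #..## => .  t=0,i=13
  [18] #..#. => .  t=0,i=5
  [17] #...# => .  t=0,i=19
  [16] #.... => #  t=0,i=8
  [15] .#### => .  t=0,i=15
  [14] .###. => #  t=0,i=22
  [13] .##.# => #  t=2,i=3
  [12] .##.. => .  t=0,i=3
  [11] .#.## => .  t=1,i=19
  [10] .#.#. => #  t=1,i=15
  [9] .#..# => .  t=0,i=12
  [8] .#... => #  t=0,i=7
  [7] ..### => #  t=0,i=14
  [6] ..##. => .  t=2,i=14
  [5] ..#.# => #  t=1,i=14
  [4] ..#.. => #  t=0,i=6
  [3] ...## => #  t=0,i=20
  [2] ...#. => .  t=0,i=10
  [1] ....# => .  t=0,i=9
  [0] ..... => .  t=5,i=11
  bits 01101001100100010110010110111000 = 1771136440

1771136440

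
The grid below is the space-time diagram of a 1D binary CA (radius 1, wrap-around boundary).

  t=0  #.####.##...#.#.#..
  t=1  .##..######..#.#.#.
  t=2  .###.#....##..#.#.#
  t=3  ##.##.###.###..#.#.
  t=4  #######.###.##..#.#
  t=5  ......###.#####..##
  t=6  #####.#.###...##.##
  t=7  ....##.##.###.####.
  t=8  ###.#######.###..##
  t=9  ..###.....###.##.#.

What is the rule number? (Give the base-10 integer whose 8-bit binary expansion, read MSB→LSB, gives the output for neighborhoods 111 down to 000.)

121

  ### -> .   bit 7 = 0  t=0,i=3
  ##. -> #   bit 6 = 1  t=0,i=5
  #.# -> #   bit 5 = 1  t=0,i=1
  #.. -> #   bit 4 = 1  t=0,i=9
  .## -> #   bit 3 = 1  t=0,i=2
  .#. -> .   bit 2 = 0  t=0,i=0
  ..# -> .   bit 1 = 0  t=0,i=11
  ... -> #   bit 0 = 1  t=0,i=10
  bits 01111001 = 121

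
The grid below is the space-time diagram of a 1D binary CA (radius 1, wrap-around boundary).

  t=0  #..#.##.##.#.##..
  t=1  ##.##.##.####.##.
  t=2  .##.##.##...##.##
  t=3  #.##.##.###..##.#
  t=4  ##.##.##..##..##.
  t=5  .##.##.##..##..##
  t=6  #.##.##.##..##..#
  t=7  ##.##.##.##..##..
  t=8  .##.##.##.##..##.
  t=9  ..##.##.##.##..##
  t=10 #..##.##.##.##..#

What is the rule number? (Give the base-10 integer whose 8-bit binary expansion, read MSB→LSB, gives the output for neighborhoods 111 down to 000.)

117

  ### -> .   bit 7 = 0  t=1,i=10
  ##. -> #   bit 6 = 1  t=0,i=6
  #.# -> #   bit 5 = 1  t=0,i=4
  #.. -> #   bit 4 = 1  t=0,i=1
  .## -> .   bit 3 = 0  t=0,i=5
  .#. -> #   bit 2 = 1  t=0,i=0
  ..# -> .   bit 1 = 0  t=0,i=2
  ... -> #   bit 0 = 1  t=2,i=10
  bits 01110101 = 117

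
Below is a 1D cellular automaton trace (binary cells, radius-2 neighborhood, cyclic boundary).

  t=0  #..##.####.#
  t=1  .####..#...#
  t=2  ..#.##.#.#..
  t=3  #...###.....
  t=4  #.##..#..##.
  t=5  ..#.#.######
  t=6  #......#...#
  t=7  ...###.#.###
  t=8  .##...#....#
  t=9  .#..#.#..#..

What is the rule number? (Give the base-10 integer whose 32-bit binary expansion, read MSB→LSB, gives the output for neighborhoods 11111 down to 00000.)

373989979

  [31] ##### => .  t=5,i=8
  [30] ####. => .  t=0,i=8
  [29] ###.# => .  t=0,i=9
  [28] ###.. => #  t=1,i=4
  [27] ##.## => .  t=0,i=5
  [26] ##.#. => #  t=2,i=6
  [25] ##..# => #  t=0,i=1
  [24] ##... => .  t=3,i=7
  [23] #.### => .  t=0,i=6
  [22] #.##. => #  t=0,i=11
  [21] #.#.# => .  t=2,i=7
  [20] #.#.. => .  t=2,i=9
  [19] #..## => #  t=0,i=2
  [18] #..#. => .  t=1,i=6
  [17] #...# => #  t=1,i=9
  [16] #.... => .  t=2,i=11
  [15] .#### => #  t=0,i=7
  [14] .###. => .  t=3,i=5
  [13] .##.# => #  t=0,i=4
  [12] .##.. => .  t=0,i=0
  [11] .#.## => .  t=1,i=0
  [10] .#.#. => .  t=2,i=8
  [9] .#..# => #  t=4,i=7
  [8] .#... => .  t=1,i=8
  [7] ..### => .  t=3,i=4
  [6] ..##. => #  t=0,i=3
  [5] ..#.# => .  t=1,i=11
  [4] ..#.. => #  t=1,i=7
  [3] ...## => #  t=3,i=3
  [2] ...#. => .  t=1,i=10
  [1] ....# => #  t=2,i=0
  [0] ..... => #  t=3,i=9
  bits 00010110010010101010001001011011 = 373989979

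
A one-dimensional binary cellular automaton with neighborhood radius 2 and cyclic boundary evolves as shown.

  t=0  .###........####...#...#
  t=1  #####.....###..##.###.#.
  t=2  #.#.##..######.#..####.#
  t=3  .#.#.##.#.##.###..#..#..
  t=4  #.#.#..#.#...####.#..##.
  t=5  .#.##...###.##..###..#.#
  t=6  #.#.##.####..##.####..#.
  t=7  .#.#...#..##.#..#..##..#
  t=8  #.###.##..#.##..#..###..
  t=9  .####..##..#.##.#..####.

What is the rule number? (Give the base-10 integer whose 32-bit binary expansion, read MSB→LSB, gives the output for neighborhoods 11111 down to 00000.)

  nb #####: next=#  (t=1,i=2, bit31=1)
  nb ####.: next=.  (t=0,i=14, bit30=0)
  nb ###.#: next=#  (t=1,i=20, bit29=1)
  nb ###..: next=#  (t=0,i=3, bit28=1)
  nb ##.##: next=.  (t=1,i=17, bit27=0)
  nb ##.#.: next=#  (t=1,i=21, bit26=1)
  nb ##..#: next=#  (t=1,i=13, bit25=1)
  nb ##...: next=#  (t=0,i=4, bit24=1)
  nb #.###: next=#  (t=0,i=1, bit23=1)
  nb #.##.: next=.  (t=2,i=4, bit22=0)
  nb #.#.#: next=.  (t=1,i=22, bit21=0)
  nb #.#..: next=#  (t=2,i=15, bit20=1)
  nb #..##: next=.  (t=1,i=14, bit19=0)
  nb #..#.: next=.  (t=3,i=17, bit18=0)
  nb #...#: next=.  (t=0,i=17, bit17=0)
  nb #....: next=.  (t=0,i=5, bit16=0)
  nb .####: next=.  (t=0,i=13, bit15=0)
  nb .###.: next=#  (t=0,i=2, bit14=1)
  nb .##.#: next=.  (t=1,i=16, bit13=0)
  nb .##..: next=#  (t=2,i=5, bit12=1)
  nb .#.##: next=#  (t=0,i=0, bit11=1)
  nb .#.#.: next=#  (t=3,i=2, bit10=1)
  nb .#..#: next=.  (t=2,i=16, bit9=0)
  nb .#...: next=#  (t=0,i=20, bit8=1)
  nb ..###: next=#  (t=0,i=12, bit7=1)
  nb ..##.: next=#  (t=1,i=15, bit6=1)
  nb ..#.#: next=.  (t=0,i=23, bit5=0)
  nb ..#..: next=#  (t=0,i=19, bit4=1)
  nb ...##: next=#  (t=0,i=11, bit3=1)
  nb ...#.: next=#  (t=0,i=18, bit2=1)
  nb ....#: next=#  (t=0,i=10, bit1=1)
  nb .....: next=.  (t=0,i=6, bit0=0)
  bits 10110111100100000101110111011110 = 3079691742

3079691742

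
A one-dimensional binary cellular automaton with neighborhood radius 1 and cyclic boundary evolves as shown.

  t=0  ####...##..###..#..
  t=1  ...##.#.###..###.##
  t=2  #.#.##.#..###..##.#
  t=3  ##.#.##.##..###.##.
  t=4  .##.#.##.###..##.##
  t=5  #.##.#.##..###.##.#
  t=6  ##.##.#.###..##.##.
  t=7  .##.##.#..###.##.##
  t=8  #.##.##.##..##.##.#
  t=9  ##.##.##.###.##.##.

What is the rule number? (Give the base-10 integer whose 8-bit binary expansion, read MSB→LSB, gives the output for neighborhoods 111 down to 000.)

114

  ### -> .   bit 7 = 0  t=0,i=1
  ##. -> #   bit 6 = 1  t=0,i=3
  #.# -> #   bit 5 = 1  t=1,i=5
  #.. -> #   bit 4 = 1  t=0,i=4
  .## -> .   bit 3 = 0  t=0,i=0
  .#. -> .   bit 2 = 0  t=0,i=16
  ..# -> #   bit 1 = 1  t=0,i=6
  ... -> .   bit 0 = 0  t=0,i=5
  bits 01110010 = 114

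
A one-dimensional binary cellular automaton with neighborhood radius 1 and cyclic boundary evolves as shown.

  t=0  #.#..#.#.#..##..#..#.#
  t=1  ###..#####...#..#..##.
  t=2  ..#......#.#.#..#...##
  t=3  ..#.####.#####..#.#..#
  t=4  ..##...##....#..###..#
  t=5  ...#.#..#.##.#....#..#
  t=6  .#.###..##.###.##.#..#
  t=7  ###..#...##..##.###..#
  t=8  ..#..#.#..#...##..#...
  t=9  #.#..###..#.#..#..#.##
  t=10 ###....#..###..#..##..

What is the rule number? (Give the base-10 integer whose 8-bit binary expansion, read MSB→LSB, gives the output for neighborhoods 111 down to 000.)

  ### -> .   bit 7 = 0  t=1,i=1
  ##. -> #   bit 6 = 1  t=0,i=0
  #.# -> #   bit 5 = 1  t=0,i=1
  #.. -> .   bit 4 = 0  t=0,i=3
  .## -> .   bit 3 = 0  t=0,i=12
  .#. -> #   bit 2 = 1  t=0,i=2
  ..# -> .   bit 1 = 0  t=0,i=4
  ... -> #   bit 0 = 1  t=1,i=11
  bits 01100101 = 101

101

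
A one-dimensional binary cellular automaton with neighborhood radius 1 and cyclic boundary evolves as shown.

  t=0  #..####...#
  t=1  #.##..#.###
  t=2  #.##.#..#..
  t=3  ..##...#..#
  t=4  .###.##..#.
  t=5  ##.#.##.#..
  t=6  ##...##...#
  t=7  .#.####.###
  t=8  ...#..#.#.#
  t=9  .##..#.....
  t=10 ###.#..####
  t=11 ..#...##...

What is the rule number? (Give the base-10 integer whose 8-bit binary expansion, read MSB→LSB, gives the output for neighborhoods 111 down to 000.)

75

  ###|.  b7=0 t=0,i=4
  ##.|#  b6=1 t=0,i=0
  #.#|.  b5=0 t=1,i=1
  #..|.  b4=0 t=0,i=1
  .##|#  b3=1 t=0,i=3
  .#.|.  b2=0 t=1,i=6
  ..#|#  b1=1 t=0,i=2
  ...|#  b0=1 t=0,i=8
  bits 01001011 = 75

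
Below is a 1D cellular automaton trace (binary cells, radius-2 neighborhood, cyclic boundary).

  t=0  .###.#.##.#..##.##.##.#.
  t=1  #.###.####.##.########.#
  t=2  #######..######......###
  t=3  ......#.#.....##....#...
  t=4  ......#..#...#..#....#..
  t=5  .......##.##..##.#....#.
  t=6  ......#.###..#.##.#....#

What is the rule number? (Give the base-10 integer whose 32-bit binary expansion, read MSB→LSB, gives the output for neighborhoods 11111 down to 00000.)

  #####|.  b31=0 t=1,i=16
  ####.|.  b30=0 t=1,i=8
  ###.#|#  b29=1 t=0,i=3
  ###..|#  b28=1 t=2,i=6
  ##.##|#  b27=1 t=0,i=15
  ##.#.|#  b26=1 t=0,i=4
  ##..#|.  b25=0 t=2,i=7
  ##...|#  b24=1 t=2,i=15
  #.###|#  b23=1 t=1,i=2
  #.##.|#  b22=1 t=0,i=7
  #.#.#|.  b21=0 t=0,i=5
  #.#..|.  b20=0 t=0,i=10
  #..##|#  b19=1 t=0,i=0
  #..#.|#  b18=1 t=4,i=8
  #...#|#  b17=1 t=4,i=11
  #....|.  b16=0 t=2,i=16
  .####|.  b15=0 t=1,i=7
  .###.|#  b14=1 t=0,i=2
  .##.#|#  b13=1 t=0,i=8
  .##..|.  b12=0 t=3,i=15
  .#.##|#  b11=1 t=0,i=6
  .#.#.|.  b10=0 t=3,i=7
  .#..#|#  b9=1 t=0,i=11
  .#...|#  b8=1 t=3,i=9
  ..###|.  b7=0 t=0,i=1
  ..##.|.  b6=0 t=0,i=13
  ..#.#|#  b5=1 t=3,i=6
  ..#..|.  b4=0 t=3,i=20
  ...##|#  b3=1 t=2,i=20
  ...#.|.  b2=0 t=3,i=5
  ....#|.  b1=0 t=2,i=19
  .....|.  b0=0 t=2,i=17
  bits 00111101110011100110101100101000 = 1036938024

1036938024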